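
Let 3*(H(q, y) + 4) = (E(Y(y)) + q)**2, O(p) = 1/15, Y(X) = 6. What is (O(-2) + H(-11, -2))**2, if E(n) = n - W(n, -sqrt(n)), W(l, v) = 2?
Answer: 3844/25 ≈ 153.76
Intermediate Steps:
O(p) = 1/15 (O(p) = 1*(1/15) = 1/15)
E(n) = -2 + n (E(n) = n - 1*2 = n - 2 = -2 + n)
H(q, y) = -4 + (4 + q)**2/3 (H(q, y) = -4 + ((-2 + 6) + q)**2/3 = -4 + (4 + q)**2/3)
(O(-2) + H(-11, -2))**2 = (1/15 + (-4 + (4 - 11)**2/3))**2 = (1/15 + (-4 + (1/3)*(-7)**2))**2 = (1/15 + (-4 + (1/3)*49))**2 = (1/15 + (-4 + 49/3))**2 = (1/15 + 37/3)**2 = (62/5)**2 = 3844/25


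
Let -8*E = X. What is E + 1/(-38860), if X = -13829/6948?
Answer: 134334839/539998560 ≈ 0.24877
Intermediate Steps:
X = -13829/6948 (X = -13829*1/6948 = -13829/6948 ≈ -1.9904)
E = 13829/55584 (E = -⅛*(-13829/6948) = 13829/55584 ≈ 0.24879)
E + 1/(-38860) = 13829/55584 + 1/(-38860) = 13829/55584 - 1/38860 = 134334839/539998560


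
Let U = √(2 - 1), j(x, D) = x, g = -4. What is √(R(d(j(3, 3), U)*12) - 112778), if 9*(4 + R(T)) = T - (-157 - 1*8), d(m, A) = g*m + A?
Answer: I*√1015005/3 ≈ 335.82*I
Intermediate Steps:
U = 1 (U = √1 = 1)
d(m, A) = A - 4*m (d(m, A) = -4*m + A = A - 4*m)
R(T) = 43/3 + T/9 (R(T) = -4 + (T - (-157 - 1*8))/9 = -4 + (T - (-157 - 8))/9 = -4 + (T - 1*(-165))/9 = -4 + (T + 165)/9 = -4 + (165 + T)/9 = -4 + (55/3 + T/9) = 43/3 + T/9)
√(R(d(j(3, 3), U)*12) - 112778) = √((43/3 + ((1 - 4*3)*12)/9) - 112778) = √((43/3 + ((1 - 12)*12)/9) - 112778) = √((43/3 + (-11*12)/9) - 112778) = √((43/3 + (⅑)*(-132)) - 112778) = √((43/3 - 44/3) - 112778) = √(-⅓ - 112778) = √(-338335/3) = I*√1015005/3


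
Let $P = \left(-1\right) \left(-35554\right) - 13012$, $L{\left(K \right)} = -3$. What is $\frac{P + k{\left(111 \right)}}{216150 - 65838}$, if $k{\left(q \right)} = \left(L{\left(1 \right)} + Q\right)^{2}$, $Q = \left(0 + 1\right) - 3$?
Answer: $\frac{22567}{150312} \approx 0.15013$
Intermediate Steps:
$Q = -2$ ($Q = 1 - 3 = -2$)
$P = 22542$ ($P = 35554 - 13012 = 22542$)
$k{\left(q \right)} = 25$ ($k{\left(q \right)} = \left(-3 - 2\right)^{2} = \left(-5\right)^{2} = 25$)
$\frac{P + k{\left(111 \right)}}{216150 - 65838} = \frac{22542 + 25}{216150 - 65838} = \frac{22567}{150312}$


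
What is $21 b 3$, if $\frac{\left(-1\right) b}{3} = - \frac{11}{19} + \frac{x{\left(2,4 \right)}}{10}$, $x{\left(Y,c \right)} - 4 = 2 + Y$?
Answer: $- \frac{3969}{95} \approx -41.779$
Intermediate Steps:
$x{\left(Y,c \right)} = 6 + Y$ ($x{\left(Y,c \right)} = 4 + \left(2 + Y\right) = 6 + Y$)
$b = - \frac{63}{95}$ ($b = - 3 \left(- \frac{11}{19} + \frac{6 + 2}{10}\right) = - 3 \left(\left(-11\right) \frac{1}{19} + 8 \cdot \frac{1}{10}\right) = - 3 \left(- \frac{11}{19} + \frac{4}{5}\right) = \left(-3\right) \frac{21}{95} = - \frac{63}{95} \approx -0.66316$)
$21 b 3 = 21 \left(- \frac{63}{95}\right) 3 = \left(- \frac{1323}{95}\right) 3 = - \frac{3969}{95}$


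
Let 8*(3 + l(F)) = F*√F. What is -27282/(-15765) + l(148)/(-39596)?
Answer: 360101789/208076980 - 37*√37/39596 ≈ 1.7249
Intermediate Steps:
l(F) = -3 + F^(3/2)/8 (l(F) = -3 + (F*√F)/8 = -3 + F^(3/2)/8)
-27282/(-15765) + l(148)/(-39596) = -27282/(-15765) + (-3 + 148^(3/2)/8)/(-39596) = -27282*(-1/15765) + (-3 + (296*√37)/8)*(-1/39596) = 9094/5255 + (-3 + 37*√37)*(-1/39596) = 9094/5255 + (3/39596 - 37*√37/39596) = 360101789/208076980 - 37*√37/39596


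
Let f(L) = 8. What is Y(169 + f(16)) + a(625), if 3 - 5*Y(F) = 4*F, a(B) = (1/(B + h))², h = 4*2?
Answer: -56497148/400689 ≈ -141.00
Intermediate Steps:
h = 8
a(B) = (8 + B)⁻² (a(B) = (1/(B + 8))² = (1/(8 + B))² = (8 + B)⁻²)
Y(F) = ⅗ - 4*F/5
Y(169 + f(16)) + a(625) = (⅗ - 4*(169 + 8)/5) + (8 + 625)⁻² = (⅗ - ⅘*177) + 633⁻² = (⅗ - 708/5) + 1/400689 = -141 + 1/400689 = -56497148/400689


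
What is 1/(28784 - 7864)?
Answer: 1/20920 ≈ 4.7801e-5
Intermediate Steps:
1/(28784 - 7864) = 1/20920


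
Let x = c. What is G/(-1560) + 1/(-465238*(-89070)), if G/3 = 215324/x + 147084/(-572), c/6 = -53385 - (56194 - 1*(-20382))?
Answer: 254153823764631673/513410155792082120 ≈ 0.49503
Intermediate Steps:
c = -779766 (c = 6*(-53385 - (56194 - 1*(-20382))) = 6*(-53385 - (56194 + 20382)) = 6*(-53385 - 1*76576) = 6*(-53385 - 76576) = 6*(-129961) = -779766)
x = -779766
G = -1103983343/1429571 (G = 3*(215324/(-779766) + 147084/(-572)) = 3*(215324*(-1/779766) + 147084*(-1/572)) = 3*(-107662/389883 - 36771/143) = 3*(-1103983343/4288713) = -1103983343/1429571 ≈ -772.25)
G/(-1560) + 1/(-465238*(-89070)) = -1103983343/1429571/(-1560) + 1/(-465238*(-89070)) = -1103983343/1429571*(-1/1560) - 1/465238*(-1/89070) = 1103983343/2230130760 + 1/41438748660 = 254153823764631673/513410155792082120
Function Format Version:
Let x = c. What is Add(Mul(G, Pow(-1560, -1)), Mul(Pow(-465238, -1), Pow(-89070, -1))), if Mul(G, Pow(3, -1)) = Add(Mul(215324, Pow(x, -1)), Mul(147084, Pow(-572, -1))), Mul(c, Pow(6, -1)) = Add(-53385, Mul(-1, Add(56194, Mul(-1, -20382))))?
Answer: Rational(254153823764631673, 513410155792082120) ≈ 0.49503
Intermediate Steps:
c = -779766 (c = Mul(6, Add(-53385, Mul(-1, Add(56194, Mul(-1, -20382))))) = Mul(6, Add(-53385, Mul(-1, Add(56194, 20382)))) = Mul(6, Add(-53385, Mul(-1, 76576))) = Mul(6, Add(-53385, -76576)) = Mul(6, -129961) = -779766)
x = -779766
G = Rational(-1103983343, 1429571) (G = Mul(3, Add(Mul(215324, Pow(-779766, -1)), Mul(147084, Pow(-572, -1)))) = Mul(3, Add(Mul(215324, Rational(-1, 779766)), Mul(147084, Rational(-1, 572)))) = Mul(3, Add(Rational(-107662, 389883), Rational(-36771, 143))) = Mul(3, Rational(-1103983343, 4288713)) = Rational(-1103983343, 1429571) ≈ -772.25)
Add(Mul(G, Pow(-1560, -1)), Mul(Pow(-465238, -1), Pow(-89070, -1))) = Add(Mul(Rational(-1103983343, 1429571), Pow(-1560, -1)), Mul(Pow(-465238, -1), Pow(-89070, -1))) = Add(Mul(Rational(-1103983343, 1429571), Rational(-1, 1560)), Mul(Rational(-1, 465238), Rational(-1, 89070))) = Add(Rational(1103983343, 2230130760), Rational(1, 41438748660)) = Rational(254153823764631673, 513410155792082120)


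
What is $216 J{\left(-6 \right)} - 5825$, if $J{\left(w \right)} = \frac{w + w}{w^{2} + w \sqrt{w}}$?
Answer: $- \frac{41207}{7} - \frac{72 i \sqrt{6}}{7} \approx -5886.7 - 25.195 i$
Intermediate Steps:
$J{\left(w \right)} = \frac{2 w}{w^{2} + w^{\frac{3}{2}}}$
$216 J{\left(-6 \right)} - 5825 = 216 \cdot 2 \left(-6\right) \frac{1}{\left(-6\right)^{2} + \left(-6\right)^{\frac{3}{2}}} - 5825 = 216 \cdot 2 \left(-6\right) \frac{1}{36 - 6 i \sqrt{6}} - 5825 = 216 \left(- \frac{12}{36 - 6 i \sqrt{6}}\right) - 5825 = - \frac{2592}{36 - 6 i \sqrt{6}} - 5825 = -5825 - \frac{2592}{36 - 6 i \sqrt{6}}$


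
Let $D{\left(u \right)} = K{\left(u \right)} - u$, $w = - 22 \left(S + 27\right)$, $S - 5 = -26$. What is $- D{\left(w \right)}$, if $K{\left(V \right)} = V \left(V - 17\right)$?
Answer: $-19800$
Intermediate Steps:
$S = -21$ ($S = 5 - 26 = -21$)
$K{\left(V \right)} = V \left(-17 + V\right)$
$w = -132$ ($w = - 22 \left(-21 + 27\right) = \left(-22\right) 6 = -132$)
$D{\left(u \right)} = - u + u \left(-17 + u\right)$ ($D{\left(u \right)} = u \left(-17 + u\right) - u = - u + u \left(-17 + u\right)$)
$- D{\left(w \right)} = - \left(-132\right) \left(-18 - 132\right) = - \left(-132\right) \left(-150\right) = \left(-1\right) 19800 = -19800$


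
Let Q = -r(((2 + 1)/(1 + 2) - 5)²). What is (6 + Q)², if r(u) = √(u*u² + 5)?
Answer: (6 - √4101)² ≈ 3368.5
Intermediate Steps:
r(u) = √(5 + u³) (r(u) = √(u³ + 5) = √(5 + u³))
Q = -√4101 (Q = -√(5 + (((2 + 1)/(1 + 2) - 5)²)³) = -√(5 + ((3/3 - 5)²)³) = -√(5 + ((3*(⅓) - 5)²)³) = -√(5 + ((1 - 5)²)³) = -√(5 + ((-4)²)³) = -√(5 + 16³) = -√(5 + 4096) = -√4101 ≈ -64.039)
(6 + Q)² = (6 - √4101)²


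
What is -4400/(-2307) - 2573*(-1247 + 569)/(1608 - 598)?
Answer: 2014495829/1165035 ≈ 1729.1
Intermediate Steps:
-4400/(-2307) - 2573*(-1247 + 569)/(1608 - 598) = -4400*(-1/2307) - 2573/(1010/(-678)) = 4400/2307 - 2573/(1010*(-1/678)) = 4400/2307 - 2573/(-505/339) = 4400/2307 - 2573*(-339/505) = 4400/2307 + 872247/505 = 2014495829/1165035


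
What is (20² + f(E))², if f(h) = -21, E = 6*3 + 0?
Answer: 143641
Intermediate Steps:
E = 18 (E = 18 + 0 = 18)
(20² + f(E))² = (20² - 21)² = (400 - 21)² = 379² = 143641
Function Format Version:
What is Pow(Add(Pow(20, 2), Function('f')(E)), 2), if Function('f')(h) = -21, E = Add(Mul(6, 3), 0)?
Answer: 143641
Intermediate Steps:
E = 18 (E = Add(18, 0) = 18)
Pow(Add(Pow(20, 2), Function('f')(E)), 2) = Pow(Add(Pow(20, 2), -21), 2) = Pow(Add(400, -21), 2) = Pow(379, 2) = 143641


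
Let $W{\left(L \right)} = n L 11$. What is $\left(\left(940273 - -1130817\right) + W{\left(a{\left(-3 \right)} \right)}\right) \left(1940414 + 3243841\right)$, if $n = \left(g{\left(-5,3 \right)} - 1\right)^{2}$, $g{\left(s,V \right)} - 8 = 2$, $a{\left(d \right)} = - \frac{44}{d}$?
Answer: $10804806532290$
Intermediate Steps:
$g{\left(s,V \right)} = 10$ ($g{\left(s,V \right)} = 8 + 2 = 10$)
$n = 81$ ($n = \left(10 - 1\right)^{2} = 9^{2} = 81$)
$W{\left(L \right)} = 891 L$ ($W{\left(L \right)} = 81 L 11 = 891 L$)
$\left(\left(940273 - -1130817\right) + W{\left(a{\left(-3 \right)} \right)}\right) \left(1940414 + 3243841\right) = \left(\left(940273 - -1130817\right) + 891 \left(- \frac{44}{-3}\right)\right) \left(1940414 + 3243841\right) = \left(\left(940273 + 1130817\right) + 891 \left(\left(-44\right) \left(- \frac{1}{3}\right)\right)\right) 5184255 = \left(2071090 + 891 \cdot \frac{44}{3}\right) 5184255 = \left(2071090 + 13068\right) 5184255 = 2084158 \cdot 5184255 = 10804806532290$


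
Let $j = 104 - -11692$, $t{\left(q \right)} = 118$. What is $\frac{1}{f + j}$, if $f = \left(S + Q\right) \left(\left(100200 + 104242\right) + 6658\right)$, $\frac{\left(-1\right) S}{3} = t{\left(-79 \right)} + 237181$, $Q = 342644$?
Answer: $- \frac{1}{77949296504} \approx -1.2829 \cdot 10^{-11}$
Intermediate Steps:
$j = 11796$ ($j = 104 + 11692 = 11796$)
$S = -711897$ ($S = - 3 \left(118 + 237181\right) = \left(-3\right) 237299 = -711897$)
$f = -77949308300$ ($f = \left(-711897 + 342644\right) \left(\left(100200 + 104242\right) + 6658\right) = - 369253 \left(204442 + 6658\right) = \left(-369253\right) 211100 = -77949308300$)
$\frac{1}{f + j} = \frac{1}{-77949308300 + 11796} = \frac{1}{-77949296504} = - \frac{1}{77949296504}$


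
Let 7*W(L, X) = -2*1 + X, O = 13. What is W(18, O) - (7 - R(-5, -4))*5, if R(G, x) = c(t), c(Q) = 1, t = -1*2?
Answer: -199/7 ≈ -28.429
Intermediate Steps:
t = -2
R(G, x) = 1
W(L, X) = -2/7 + X/7 (W(L, X) = (-2*1 + X)/7 = (-2 + X)/7 = -2/7 + X/7)
W(18, O) - (7 - R(-5, -4))*5 = (-2/7 + (⅐)*13) - (7 - 1*1)*5 = (-2/7 + 13/7) - (7 - 1)*5 = 11/7 - 6*5 = 11/7 - 1*30 = 11/7 - 30 = -199/7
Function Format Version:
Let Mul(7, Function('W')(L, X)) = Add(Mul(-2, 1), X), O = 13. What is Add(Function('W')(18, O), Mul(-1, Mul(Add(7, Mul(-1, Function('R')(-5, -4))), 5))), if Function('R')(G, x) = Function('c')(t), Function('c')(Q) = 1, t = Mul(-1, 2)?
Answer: Rational(-199, 7) ≈ -28.429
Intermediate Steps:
t = -2
Function('R')(G, x) = 1
Function('W')(L, X) = Add(Rational(-2, 7), Mul(Rational(1, 7), X)) (Function('W')(L, X) = Mul(Rational(1, 7), Add(Mul(-2, 1), X)) = Mul(Rational(1, 7), Add(-2, X)) = Add(Rational(-2, 7), Mul(Rational(1, 7), X)))
Add(Function('W')(18, O), Mul(-1, Mul(Add(7, Mul(-1, Function('R')(-5, -4))), 5))) = Add(Add(Rational(-2, 7), Mul(Rational(1, 7), 13)), Mul(-1, Mul(Add(7, Mul(-1, 1)), 5))) = Add(Add(Rational(-2, 7), Rational(13, 7)), Mul(-1, Mul(Add(7, -1), 5))) = Add(Rational(11, 7), Mul(-1, Mul(6, 5))) = Add(Rational(11, 7), Mul(-1, 30)) = Add(Rational(11, 7), -30) = Rational(-199, 7)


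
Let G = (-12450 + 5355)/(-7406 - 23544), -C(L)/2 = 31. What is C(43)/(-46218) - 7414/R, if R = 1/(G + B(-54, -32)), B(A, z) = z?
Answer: 16846977050588/71522355 ≈ 2.3555e+5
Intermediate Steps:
C(L) = -62 (C(L) = -2*31 = -62)
G = 1419/6190 (G = -7095/(-30950) = -7095*(-1/30950) = 1419/6190 ≈ 0.22924)
R = -6190/196661 (R = 1/(1419/6190 - 32) = 1/(-196661/6190) = -6190/196661 ≈ -0.031475)
C(43)/(-46218) - 7414/R = -62/(-46218) - 7414/(-6190/196661) = -62*(-1/46218) - 7414*(-196661/6190) = 31/23109 + 729022327/3095 = 16846977050588/71522355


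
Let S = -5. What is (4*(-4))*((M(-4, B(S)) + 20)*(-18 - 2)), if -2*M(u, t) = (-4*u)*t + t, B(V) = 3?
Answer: -1760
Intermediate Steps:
M(u, t) = -t/2 + 2*t*u (M(u, t) = -((-4*u)*t + t)/2 = -(-4*t*u + t)/2 = -(t - 4*t*u)/2 = -t/2 + 2*t*u)
(4*(-4))*((M(-4, B(S)) + 20)*(-18 - 2)) = (4*(-4))*(((½)*3*(-1 + 4*(-4)) + 20)*(-18 - 2)) = -16*((½)*3*(-1 - 16) + 20)*(-20) = -16*((½)*3*(-17) + 20)*(-20) = -16*(-51/2 + 20)*(-20) = -(-88)*(-20) = -16*110 = -1760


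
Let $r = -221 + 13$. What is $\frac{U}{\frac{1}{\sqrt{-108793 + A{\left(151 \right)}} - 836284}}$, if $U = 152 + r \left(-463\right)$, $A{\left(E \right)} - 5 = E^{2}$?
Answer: $-80664609504 + 96456 i \sqrt{85987} \approx -8.0665 \cdot 10^{10} + 2.8284 \cdot 10^{7} i$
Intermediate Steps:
$A{\left(E \right)} = 5 + E^{2}$
$r = -208$
$U = 96456$ ($U = 152 - -96304 = 152 + 96304 = 96456$)
$\frac{U}{\frac{1}{\sqrt{-108793 + A{\left(151 \right)}} - 836284}} = \frac{96456}{\frac{1}{\sqrt{-108793 + \left(5 + 151^{2}\right)} - 836284}} = \frac{96456}{\frac{1}{\sqrt{-108793 + \left(5 + 22801\right)} - 836284}} = \frac{96456}{\frac{1}{\sqrt{-108793 + 22806} - 836284}} = \frac{96456}{\frac{1}{\sqrt{-85987} - 836284}} = \frac{96456}{\frac{1}{i \sqrt{85987} - 836284}} = \frac{96456}{\frac{1}{-836284 + i \sqrt{85987}}} = 96456 \left(-836284 + i \sqrt{85987}\right) = -80664609504 + 96456 i \sqrt{85987}$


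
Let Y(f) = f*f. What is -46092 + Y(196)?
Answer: -7676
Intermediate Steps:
Y(f) = f²
-46092 + Y(196) = -46092 + 196² = -46092 + 38416 = -7676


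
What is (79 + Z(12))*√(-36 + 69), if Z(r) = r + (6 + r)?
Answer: 109*√33 ≈ 626.16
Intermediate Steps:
Z(r) = 6 + 2*r
(79 + Z(12))*√(-36 + 69) = (79 + (6 + 2*12))*√(-36 + 69) = (79 + (6 + 24))*√33 = (79 + 30)*√33 = 109*√33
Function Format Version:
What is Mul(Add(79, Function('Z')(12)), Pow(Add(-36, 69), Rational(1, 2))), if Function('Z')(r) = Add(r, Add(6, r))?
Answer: Mul(109, Pow(33, Rational(1, 2))) ≈ 626.16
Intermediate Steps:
Function('Z')(r) = Add(6, Mul(2, r))
Mul(Add(79, Function('Z')(12)), Pow(Add(-36, 69), Rational(1, 2))) = Mul(Add(79, Add(6, Mul(2, 12))), Pow(Add(-36, 69), Rational(1, 2))) = Mul(Add(79, Add(6, 24)), Pow(33, Rational(1, 2))) = Mul(Add(79, 30), Pow(33, Rational(1, 2))) = Mul(109, Pow(33, Rational(1, 2)))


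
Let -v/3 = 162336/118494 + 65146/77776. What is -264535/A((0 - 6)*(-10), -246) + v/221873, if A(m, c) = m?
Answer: -751271764331337701/170398266976776 ≈ -4408.9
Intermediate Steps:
v = -1695437905/255999704 (v = -3*(162336/118494 + 65146/77776) = -3*(162336*(1/118494) + 65146*(1/77776)) = -3*(27056/19749 + 32573/38888) = -3*1695437905/767999112 = -1695437905/255999704 ≈ -6.6228)
-264535/A((0 - 6)*(-10), -246) + v/221873 = -264535*(-1/(10*(0 - 6))) - 1695437905/255999704/221873 = -264535/((-6*(-10))) - 1695437905/255999704*1/221873 = -264535/60 - 1695437905/56799422325592 = -264535*1/60 - 1695437905/56799422325592 = -52907/12 - 1695437905/56799422325592 = -751271764331337701/170398266976776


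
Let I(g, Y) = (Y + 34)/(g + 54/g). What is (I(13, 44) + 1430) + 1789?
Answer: 718851/223 ≈ 3223.5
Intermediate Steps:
I(g, Y) = (34 + Y)/(g + 54/g)
(I(13, 44) + 1430) + 1789 = (13*(34 + 44)/(54 + 13²) + 1430) + 1789 = (13*78/(54 + 169) + 1430) + 1789 = (13*78/223 + 1430) + 1789 = (13*(1/223)*78 + 1430) + 1789 = (1014/223 + 1430) + 1789 = 319904/223 + 1789 = 718851/223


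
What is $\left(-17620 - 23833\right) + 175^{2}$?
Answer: $-10828$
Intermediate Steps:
$\left(-17620 - 23833\right) + 175^{2} = -41453 + 30625 = -10828$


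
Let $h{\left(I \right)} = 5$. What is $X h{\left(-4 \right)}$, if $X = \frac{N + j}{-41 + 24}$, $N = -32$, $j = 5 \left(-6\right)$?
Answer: $\frac{310}{17} \approx 18.235$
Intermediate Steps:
$j = -30$
$X = \frac{62}{17}$ ($X = \frac{-32 - 30}{-41 + 24} = - \frac{62}{-17} = \left(-62\right) \left(- \frac{1}{17}\right) = \frac{62}{17} \approx 3.6471$)
$X h{\left(-4 \right)} = \frac{62}{17} \cdot 5 = \frac{310}{17}$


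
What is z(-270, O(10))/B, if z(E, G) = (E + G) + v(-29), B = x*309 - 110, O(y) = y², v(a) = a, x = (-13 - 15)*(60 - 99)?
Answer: -199/337318 ≈ -0.00058995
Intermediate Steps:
x = 1092 (x = -28*(-39) = 1092)
B = 337318 (B = 1092*309 - 110 = 337428 - 110 = 337318)
z(E, G) = -29 + E + G (z(E, G) = (E + G) - 29 = -29 + E + G)
z(-270, O(10))/B = (-29 - 270 + 10²)/337318 = (-29 - 270 + 100)*(1/337318) = -199*1/337318 = -199/337318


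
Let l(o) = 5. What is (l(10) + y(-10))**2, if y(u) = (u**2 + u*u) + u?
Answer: 38025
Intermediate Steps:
y(u) = u + 2*u**2 (y(u) = (u**2 + u**2) + u = 2*u**2 + u = u + 2*u**2)
(l(10) + y(-10))**2 = (5 - 10*(1 + 2*(-10)))**2 = (5 - 10*(1 - 20))**2 = (5 - 10*(-19))**2 = (5 + 190)**2 = 195**2 = 38025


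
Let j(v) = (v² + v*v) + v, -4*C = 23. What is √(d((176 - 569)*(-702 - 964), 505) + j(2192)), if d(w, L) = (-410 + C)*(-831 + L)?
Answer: 3*√4332202/2 ≈ 3122.1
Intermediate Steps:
C = -23/4 (C = -¼*23 = -23/4 ≈ -5.7500)
d(w, L) = 1381953/4 - 1663*L/4 (d(w, L) = (-410 - 23/4)*(-831 + L) = -1663*(-831 + L)/4 = 1381953/4 - 1663*L/4)
j(v) = v + 2*v² (j(v) = (v² + v²) + v = 2*v² + v = v + 2*v²)
√(d((176 - 569)*(-702 - 964), 505) + j(2192)) = √((1381953/4 - 1663/4*505) + 2192*(1 + 2*2192)) = √((1381953/4 - 839815/4) + 2192*(1 + 4384)) = √(271069/2 + 2192*4385) = √(271069/2 + 9611920) = √(19494909/2) = 3*√4332202/2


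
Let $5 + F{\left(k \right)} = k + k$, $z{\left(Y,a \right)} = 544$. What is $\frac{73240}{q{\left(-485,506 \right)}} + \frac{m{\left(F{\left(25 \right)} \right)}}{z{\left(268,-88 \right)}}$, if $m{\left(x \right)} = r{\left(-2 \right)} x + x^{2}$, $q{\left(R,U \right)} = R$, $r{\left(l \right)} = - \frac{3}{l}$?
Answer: $- \frac{15531079}{105536} \approx -147.16$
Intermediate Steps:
$F{\left(k \right)} = -5 + 2 k$ ($F{\left(k \right)} = -5 + \left(k + k\right) = -5 + 2 k$)
$m{\left(x \right)} = x^{2} + \frac{3 x}{2}$ ($m{\left(x \right)} = - \frac{3}{-2} x + x^{2} = \left(-3\right) \left(- \frac{1}{2}\right) x + x^{2} = \frac{3 x}{2} + x^{2} = x^{2} + \frac{3 x}{2}$)
$\frac{73240}{q{\left(-485,506 \right)}} + \frac{m{\left(F{\left(25 \right)} \right)}}{z{\left(268,-88 \right)}} = \frac{73240}{-485} + \frac{\frac{1}{2} \left(-5 + 2 \cdot 25\right) \left(3 + 2 \left(-5 + 2 \cdot 25\right)\right)}{544} = 73240 \left(- \frac{1}{485}\right) + \frac{\left(-5 + 50\right) \left(3 + 2 \left(-5 + 50\right)\right)}{2} \cdot \frac{1}{544} = - \frac{14648}{97} + \frac{1}{2} \cdot 45 \left(3 + 2 \cdot 45\right) \frac{1}{544} = - \frac{14648}{97} + \frac{1}{2} \cdot 45 \left(3 + 90\right) \frac{1}{544} = - \frac{14648}{97} + \frac{1}{2} \cdot 45 \cdot 93 \cdot \frac{1}{544} = - \frac{14648}{97} + \frac{4185}{2} \cdot \frac{1}{544} = - \frac{14648}{97} + \frac{4185}{1088} = - \frac{15531079}{105536}$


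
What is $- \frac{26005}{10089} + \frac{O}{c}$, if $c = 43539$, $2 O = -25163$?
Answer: $- \frac{839444299}{292843314} \approx -2.8665$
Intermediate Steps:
$O = - \frac{25163}{2}$ ($O = \frac{1}{2} \left(-25163\right) = - \frac{25163}{2} \approx -12582.0$)
$- \frac{26005}{10089} + \frac{O}{c} = - \frac{26005}{10089} - \frac{25163}{2 \cdot 43539} = \left(-26005\right) \frac{1}{10089} - \frac{25163}{87078} = - \frac{26005}{10089} - \frac{25163}{87078} = - \frac{839444299}{292843314}$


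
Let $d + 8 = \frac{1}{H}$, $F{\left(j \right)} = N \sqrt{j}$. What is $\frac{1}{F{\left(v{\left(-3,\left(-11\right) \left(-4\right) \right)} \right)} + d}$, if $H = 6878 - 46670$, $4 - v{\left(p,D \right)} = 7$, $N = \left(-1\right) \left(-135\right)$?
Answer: $- \frac{12667265904}{86673911904769} - \frac{213759440640 i \sqrt{3}}{86673911904769} \approx -0.00014615 - 0.0042717 i$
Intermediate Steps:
$N = 135$
$v{\left(p,D \right)} = -3$ ($v{\left(p,D \right)} = 4 - 7 = -3$)
$F{\left(j \right)} = 135 \sqrt{j}$
$H = -39792$
$d = - \frac{318337}{39792}$ ($d = -8 + \frac{1}{-39792} = -8 - \frac{1}{39792} = - \frac{318337}{39792} \approx -8.0$)
$\frac{1}{F{\left(v{\left(-3,\left(-11\right) \left(-4\right) \right)} \right)} + d} = \frac{1}{135 \sqrt{-3} - \frac{318337}{39792}} = \frac{1}{135 i \sqrt{3} - \frac{318337}{39792}} = \frac{1}{- \frac{318337}{39792} + 135 i \sqrt{3}}$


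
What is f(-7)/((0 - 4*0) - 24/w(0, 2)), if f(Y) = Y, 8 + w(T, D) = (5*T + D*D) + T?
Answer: -7/6 ≈ -1.1667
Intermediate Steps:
w(T, D) = -8 + D**2 + 6*T (w(T, D) = -8 + ((5*T + D*D) + T) = -8 + ((5*T + D**2) + T) = -8 + ((D**2 + 5*T) + T) = -8 + (D**2 + 6*T) = -8 + D**2 + 6*T)
f(-7)/((0 - 4*0) - 24/w(0, 2)) = -7/((0 - 4*0) - 24/(-8 + 2**2 + 6*0)) = -7/((0 + 0) - 24/(-8 + 4 + 0)) = -7/(0 - 24/(-4)) = -7/(0 - 24*(-1/4)) = -7/(0 + 6) = -7/6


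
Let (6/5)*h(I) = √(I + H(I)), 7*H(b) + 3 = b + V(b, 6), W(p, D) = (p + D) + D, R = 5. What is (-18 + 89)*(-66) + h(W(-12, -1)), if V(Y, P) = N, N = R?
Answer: -4686 + 5*I*√770/42 ≈ -4686.0 + 3.3034*I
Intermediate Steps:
W(p, D) = p + 2*D (W(p, D) = (D + p) + D = p + 2*D)
N = 5
V(Y, P) = 5
H(b) = 2/7 + b/7 (H(b) = -3/7 + (b + 5)/7 = -3/7 + (5 + b)/7 = -3/7 + (5/7 + b/7) = 2/7 + b/7)
h(I) = 5*√(2/7 + 8*I/7)/6 (h(I) = 5*√(I + (2/7 + I/7))/6 = 5*√(2/7 + 8*I/7)/6)
(-18 + 89)*(-66) + h(W(-12, -1)) = (-18 + 89)*(-66) + 5*√(14 + 56*(-12 + 2*(-1)))/42 = 71*(-66) + 5*√(14 + 56*(-12 - 2))/42 = -4686 + 5*√(14 + 56*(-14))/42 = -4686 + 5*√(14 - 784)/42 = -4686 + 5*√(-770)/42 = -4686 + 5*(I*√770)/42 = -4686 + 5*I*√770/42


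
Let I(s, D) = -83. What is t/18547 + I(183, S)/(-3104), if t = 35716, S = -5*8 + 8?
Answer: 112401865/57569888 ≈ 1.9524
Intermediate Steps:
S = -32 (S = -40 + 8 = -32)
t/18547 + I(183, S)/(-3104) = 35716/18547 - 83/(-3104) = 35716*(1/18547) - 83*(-1/3104) = 35716/18547 + 83/3104 = 112401865/57569888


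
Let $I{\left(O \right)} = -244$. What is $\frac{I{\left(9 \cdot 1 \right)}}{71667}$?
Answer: $- \frac{244}{71667} \approx -0.0034046$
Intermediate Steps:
$\frac{I{\left(9 \cdot 1 \right)}}{71667} = - \frac{244}{71667}$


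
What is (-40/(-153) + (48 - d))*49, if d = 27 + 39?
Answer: -132986/153 ≈ -869.19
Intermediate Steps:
d = 66
(-40/(-153) + (48 - d))*49 = (-40/(-153) + (48 - 1*66))*49 = (-40*(-1/153) + (48 - 66))*49 = (40/153 - 18)*49 = -2714/153*49 = -132986/153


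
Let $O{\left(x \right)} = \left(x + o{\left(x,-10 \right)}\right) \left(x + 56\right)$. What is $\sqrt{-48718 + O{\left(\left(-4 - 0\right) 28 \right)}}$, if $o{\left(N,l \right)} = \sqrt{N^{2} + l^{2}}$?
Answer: $\sqrt{-42446 - 112 \sqrt{3161}} \approx 220.78 i$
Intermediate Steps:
$O{\left(x \right)} = \left(56 + x\right) \left(x + \sqrt{100 + x^{2}}\right)$ ($O{\left(x \right)} = \left(x + \sqrt{x^{2} + \left(-10\right)^{2}}\right) \left(x + 56\right) = \left(x + \sqrt{x^{2} + 100}\right) \left(56 + x\right) = \left(x + \sqrt{100 + x^{2}}\right) \left(56 + x\right) = \left(56 + x\right) \left(x + \sqrt{100 + x^{2}}\right)$)
$\sqrt{-48718 + O{\left(\left(-4 - 0\right) 28 \right)}} = \sqrt{-48718 + \left(\left(\left(-4 - 0\right) 28\right)^{2} + 56 \left(-4 - 0\right) 28 + 56 \sqrt{100 + \left(\left(-4 - 0\right) 28\right)^{2}} + \left(-4 - 0\right) 28 \sqrt{100 + \left(\left(-4 - 0\right) 28\right)^{2}}\right)} = \sqrt{-48718 + \left(\left(\left(-4 + 0\right) 28\right)^{2} + 56 \left(-4 + 0\right) 28 + 56 \sqrt{100 + \left(\left(-4 + 0\right) 28\right)^{2}} + \left(-4 + 0\right) 28 \sqrt{100 + \left(\left(-4 + 0\right) 28\right)^{2}}\right)} = \sqrt{-48718 + \left(\left(\left(-4\right) 28\right)^{2} + 56 \left(\left(-4\right) 28\right) + 56 \sqrt{100 + \left(\left(-4\right) 28\right)^{2}} + \left(-4\right) 28 \sqrt{100 + \left(\left(-4\right) 28\right)^{2}}\right)} = \sqrt{-48718 + \left(\left(-112\right)^{2} + 56 \left(-112\right) + 56 \sqrt{100 + \left(-112\right)^{2}} - 112 \sqrt{100 + \left(-112\right)^{2}}\right)} = \sqrt{-48718 + \left(12544 - 6272 + 56 \sqrt{100 + 12544} - 112 \sqrt{100 + 12544}\right)} = \sqrt{-48718 + \left(12544 - 6272 + 56 \sqrt{12644} - 112 \sqrt{12644}\right)} = \sqrt{-48718 + \left(12544 - 6272 + 56 \cdot 2 \sqrt{3161} - 112 \cdot 2 \sqrt{3161}\right)} = \sqrt{-48718 + \left(12544 - 6272 + 112 \sqrt{3161} - 224 \sqrt{3161}\right)} = \sqrt{-48718 + \left(6272 - 112 \sqrt{3161}\right)} = \sqrt{-42446 - 112 \sqrt{3161}}$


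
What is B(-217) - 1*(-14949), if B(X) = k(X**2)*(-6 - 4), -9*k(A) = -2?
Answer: 134521/9 ≈ 14947.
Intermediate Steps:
k(A) = 2/9 (k(A) = -1/9*(-2) = 2/9)
B(X) = -20/9 (B(X) = 2*(-6 - 4)/9 = (2/9)*(-10) = -20/9)
B(-217) - 1*(-14949) = -20/9 - 1*(-14949) = -20/9 + 14949 = 134521/9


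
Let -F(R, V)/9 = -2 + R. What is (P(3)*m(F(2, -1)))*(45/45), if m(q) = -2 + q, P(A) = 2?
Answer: -4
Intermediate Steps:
F(R, V) = 18 - 9*R (F(R, V) = -9*(-2 + R) = 18 - 9*R)
(P(3)*m(F(2, -1)))*(45/45) = (2*(-2 + (18 - 9*2)))*(45/45) = (2*(-2 + (18 - 18)))*(45*(1/45)) = (2*(-2 + 0))*1 = (2*(-2))*1 = -4*1 = -4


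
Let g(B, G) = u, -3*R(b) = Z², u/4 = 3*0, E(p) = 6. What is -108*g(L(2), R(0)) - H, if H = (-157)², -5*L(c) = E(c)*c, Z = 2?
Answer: -24649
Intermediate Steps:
u = 0 (u = 4*(3*0) = 4*0 = 0)
R(b) = -4/3 (R(b) = -⅓*2² = -⅓*4 = -4/3)
L(c) = -6*c/5
H = 24649
g(B, G) = 0
-108*g(L(2), R(0)) - H = -108*0 - 1*24649 = 0 - 24649 = -24649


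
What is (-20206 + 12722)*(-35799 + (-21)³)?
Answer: 337229040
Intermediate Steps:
(-20206 + 12722)*(-35799 + (-21)³) = -7484*(-35799 - 9261) = -7484*(-45060) = 337229040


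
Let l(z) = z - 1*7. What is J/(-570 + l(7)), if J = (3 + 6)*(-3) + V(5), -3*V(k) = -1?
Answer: 8/171 ≈ 0.046784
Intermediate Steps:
V(k) = ⅓ (V(k) = -⅓*(-1) = ⅓)
l(z) = -7 + z (l(z) = z - 7 = -7 + z)
J = -80/3 (J = (3 + 6)*(-3) + ⅓ = 9*(-3) + ⅓ = -27 + ⅓ = -80/3 ≈ -26.667)
J/(-570 + l(7)) = -80/(3*(-570 + (-7 + 7))) = -80/(3*(-570 + 0)) = -80/3/(-570) = -80/3*(-1/570) = 8/171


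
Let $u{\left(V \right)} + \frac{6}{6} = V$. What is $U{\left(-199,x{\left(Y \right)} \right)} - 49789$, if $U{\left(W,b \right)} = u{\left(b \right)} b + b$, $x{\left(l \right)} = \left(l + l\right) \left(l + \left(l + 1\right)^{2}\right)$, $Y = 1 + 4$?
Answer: $118311$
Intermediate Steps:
$u{\left(V \right)} = -1 + V$
$Y = 5$
$x{\left(l \right)} = 2 l \left(l + \left(1 + l\right)^{2}\right)$
$U{\left(W,b \right)} = b + b \left(-1 + b\right)$ ($U{\left(W,b \right)} = \left(-1 + b\right) b + b = b \left(-1 + b\right) + b = b + b \left(-1 + b\right)$)
$U{\left(-199,x{\left(Y \right)} \right)} - 49789 = \left(2 \cdot 5 \left(5 + \left(1 + 5\right)^{2}\right)\right)^{2} - 49789 = \left(2 \cdot 5 \left(5 + 6^{2}\right)\right)^{2} - 49789 = \left(2 \cdot 5 \left(5 + 36\right)\right)^{2} - 49789 = \left(2 \cdot 5 \cdot 41\right)^{2} - 49789 = 410^{2} - 49789 = 168100 - 49789 = 118311$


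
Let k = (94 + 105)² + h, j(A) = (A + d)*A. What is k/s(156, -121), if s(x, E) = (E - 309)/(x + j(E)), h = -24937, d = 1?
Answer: -107604432/215 ≈ -5.0049e+5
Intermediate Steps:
j(A) = A*(1 + A) (j(A) = (A + 1)*A = (1 + A)*A = A*(1 + A))
s(x, E) = (-309 + E)/(x + E*(1 + E)) (s(x, E) = (E - 309)/(x + E*(1 + E)) = (-309 + E)/(x + E*(1 + E)))
k = 14664 (k = (94 + 105)² - 24937 = 199² - 24937 = 39601 - 24937 = 14664)
k/s(156, -121) = 14664/(((-309 - 121)/(156 - 121*(1 - 121)))) = 14664/((-430/(156 - 121*(-120)))) = 14664/((-430/(156 + 14520))) = 14664/((-430/14676)) = 14664/(((1/14676)*(-430))) = 14664/(-215/7338) = 14664*(-7338/215) = -107604432/215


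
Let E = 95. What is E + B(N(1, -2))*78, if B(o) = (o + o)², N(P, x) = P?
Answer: 407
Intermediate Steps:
B(o) = 4*o² (B(o) = (2*o)² = 4*o²)
E + B(N(1, -2))*78 = 95 + (4*1²)*78 = 95 + (4*1)*78 = 95 + 4*78 = 95 + 312 = 407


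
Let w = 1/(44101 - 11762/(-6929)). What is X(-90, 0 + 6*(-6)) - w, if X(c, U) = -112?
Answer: -34225817121/305587591 ≈ -112.00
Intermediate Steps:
w = 6929/305587591 (w = 1/(44101 - 11762*(-1/6929)) = 1/(44101 + 11762/6929) = 1/(305587591/6929) = 6929/305587591 ≈ 2.2674e-5)
X(-90, 0 + 6*(-6)) - w = -112 - 1*6929/305587591 = -112 - 6929/305587591 = -34225817121/305587591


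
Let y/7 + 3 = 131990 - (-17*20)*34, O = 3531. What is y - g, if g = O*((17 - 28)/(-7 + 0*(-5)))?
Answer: 6994962/7 ≈ 9.9928e+5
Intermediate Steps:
g = 38841/7 (g = 3531*((17 - 28)/(-7 + 0*(-5))) = 3531*(-11/(-7 + 0)) = 3531*(-11/(-7)) = 3531*(-11*(-1/7)) = 3531*(11/7) = 38841/7 ≈ 5548.7)
y = 1004829 (y = -21 + 7*(131990 - (-17*20)*34) = -21 + 7*(131990 - (-340)*34) = -21 + 7*(131990 - 1*(-11560)) = -21 + 7*(131990 + 11560) = -21 + 7*143550 = -21 + 1004850 = 1004829)
y - g = 1004829 - 1*38841/7 = 1004829 - 38841/7 = 6994962/7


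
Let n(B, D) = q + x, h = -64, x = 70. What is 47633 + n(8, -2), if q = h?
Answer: 47639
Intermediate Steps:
q = -64
n(B, D) = 6 (n(B, D) = -64 + 70 = 6)
47633 + n(8, -2) = 47633 + 6 = 47639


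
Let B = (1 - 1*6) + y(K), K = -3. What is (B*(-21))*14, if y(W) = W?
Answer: 2352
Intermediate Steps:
B = -8 (B = (1 - 1*6) - 3 = (1 - 6) - 3 = -5 - 3 = -8)
(B*(-21))*14 = -8*(-21)*14 = 168*14 = 2352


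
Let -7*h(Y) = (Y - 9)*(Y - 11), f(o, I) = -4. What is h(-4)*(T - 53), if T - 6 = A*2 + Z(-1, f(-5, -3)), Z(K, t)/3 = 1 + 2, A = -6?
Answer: 9750/7 ≈ 1392.9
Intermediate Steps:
Z(K, t) = 9 (Z(K, t) = 3*(1 + 2) = 3*3 = 9)
T = 3 (T = 6 + (-6*2 + 9) = 6 + (-12 + 9) = 6 - 3 = 3)
h(Y) = -(-11 + Y)*(-9 + Y)/7 (h(Y) = -(Y - 9)*(Y - 11)/7 = -(-9 + Y)*(-11 + Y)/7 = -(-11 + Y)*(-9 + Y)/7)
h(-4)*(T - 53) = (-99/7 - 1/7*(-4)**2 + (20/7)*(-4))*(3 - 53) = (-99/7 - 1/7*16 - 80/7)*(-50) = (-99/7 - 16/7 - 80/7)*(-50) = -195/7*(-50) = 9750/7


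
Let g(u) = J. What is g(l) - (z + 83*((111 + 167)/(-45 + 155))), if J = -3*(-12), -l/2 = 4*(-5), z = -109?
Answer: -3562/55 ≈ -64.764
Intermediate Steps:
l = 40 (l = -8*(-5) = -2*(-20) = 40)
J = 36
g(u) = 36
g(l) - (z + 83*((111 + 167)/(-45 + 155))) = 36 - (-109 + 83*((111 + 167)/(-45 + 155))) = 36 - (-109 + 83*(278/110)) = 36 - (-109 + 83*(278*(1/110))) = 36 - (-109 + 83*(139/55)) = 36 - (-109 + 11537/55) = 36 - 1*5542/55 = 36 - 5542/55 = -3562/55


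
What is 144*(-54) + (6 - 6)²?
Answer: -7776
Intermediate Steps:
144*(-54) + (6 - 6)² = -7776 + 0² = -7776 + 0 = -7776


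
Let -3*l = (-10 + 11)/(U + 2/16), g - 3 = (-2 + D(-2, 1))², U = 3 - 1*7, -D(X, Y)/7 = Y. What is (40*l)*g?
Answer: 8960/31 ≈ 289.03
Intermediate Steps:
D(X, Y) = -7*Y
U = -4 (U = 3 - 7 = -4)
g = 84 (g = 3 + (-2 - 7*1)² = 3 + (-2 - 7)² = 3 + (-9)² = 3 + 81 = 84)
l = 8/93 (l = -(-10 + 11)/(3*(-4 + 2/16)) = -1/(3*(-4 + 2*(1/16))) = -1/(3*(-4 + ⅛)) = -1/(3*(-31/8)) = -(-8)/(3*31) = -⅓*(-8/31) = 8/93 ≈ 0.086022)
(40*l)*g = (40*(8/93))*84 = (320/93)*84 = 8960/31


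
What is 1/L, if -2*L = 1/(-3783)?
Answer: 7566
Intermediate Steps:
L = 1/7566 (L = -½/(-3783) = -½*(-1/3783) = 1/7566 ≈ 0.00013217)
1/L = 1/(1/7566) = 7566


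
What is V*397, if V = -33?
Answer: -13101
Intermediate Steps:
V*397 = -33*397 = -13101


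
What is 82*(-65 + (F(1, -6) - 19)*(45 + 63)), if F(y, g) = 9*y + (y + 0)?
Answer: -85034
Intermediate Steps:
F(y, g) = 10*y (F(y, g) = 9*y + y = 10*y)
82*(-65 + (F(1, -6) - 19)*(45 + 63)) = 82*(-65 + (10*1 - 19)*(45 + 63)) = 82*(-65 + (10 - 19)*108) = 82*(-65 - 9*108) = 82*(-65 - 972) = 82*(-1037) = -85034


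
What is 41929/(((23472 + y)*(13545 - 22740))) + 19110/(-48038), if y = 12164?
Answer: -3131922798751/7870378267380 ≈ -0.39794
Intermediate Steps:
41929/(((23472 + y)*(13545 - 22740))) + 19110/(-48038) = 41929/(((23472 + 12164)*(13545 - 22740))) + 19110/(-48038) = 41929/((35636*(-9195))) + 19110*(-1/48038) = 41929/(-327673020) - 9555/24019 = 41929*(-1/327673020) - 9555/24019 = -41929/327673020 - 9555/24019 = -3131922798751/7870378267380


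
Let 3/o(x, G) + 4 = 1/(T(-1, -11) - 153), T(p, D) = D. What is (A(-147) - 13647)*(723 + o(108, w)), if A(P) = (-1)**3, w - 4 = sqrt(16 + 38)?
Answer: -2158745104/219 ≈ -9.8573e+6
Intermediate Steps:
w = 4 + 3*sqrt(6) (w = 4 + sqrt(16 + 38) = 4 + sqrt(54) = 4 + 3*sqrt(6) ≈ 11.348)
o(x, G) = -164/219 (o(x, G) = 3/(-4 + 1/(-11 - 153)) = 3/(-4 + 1/(-164)) = 3/(-4 - 1/164) = 3/(-657/164) = 3*(-164/657) = -164/219)
A(P) = -1
(A(-147) - 13647)*(723 + o(108, w)) = (-1 - 13647)*(723 - 164/219) = -13648*158173/219 = -2158745104/219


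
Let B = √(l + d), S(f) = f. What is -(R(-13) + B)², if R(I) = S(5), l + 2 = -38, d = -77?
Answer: 92 - 30*I*√13 ≈ 92.0 - 108.17*I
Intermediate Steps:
l = -40 (l = -2 - 38 = -40)
R(I) = 5
B = 3*I*√13 (B = √(-40 - 77) = √(-117) = 3*I*√13 ≈ 10.817*I)
-(R(-13) + B)² = -(5 + 3*I*√13)²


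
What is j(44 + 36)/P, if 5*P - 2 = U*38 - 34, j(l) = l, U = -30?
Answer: -100/293 ≈ -0.34130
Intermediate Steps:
P = -1172/5 (P = ⅖ + (-30*38 - 34)/5 = ⅖ + (-1140 - 34)/5 = ⅖ + (⅕)*(-1174) = ⅖ - 1174/5 = -1172/5 ≈ -234.40)
j(44 + 36)/P = (44 + 36)/(-1172/5) = 80*(-5/1172) = -100/293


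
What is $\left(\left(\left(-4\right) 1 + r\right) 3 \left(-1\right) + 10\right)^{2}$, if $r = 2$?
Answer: $256$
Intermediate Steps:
$\left(\left(\left(-4\right) 1 + r\right) 3 \left(-1\right) + 10\right)^{2} = \left(\left(\left(-4\right) 1 + 2\right) 3 \left(-1\right) + 10\right)^{2} = \left(\left(-4 + 2\right) 3 \left(-1\right) + 10\right)^{2} = \left(\left(-2\right) 3 \left(-1\right) + 10\right)^{2} = \left(\left(-6\right) \left(-1\right) + 10\right)^{2} = \left(6 + 10\right)^{2} = 16^{2} = 256$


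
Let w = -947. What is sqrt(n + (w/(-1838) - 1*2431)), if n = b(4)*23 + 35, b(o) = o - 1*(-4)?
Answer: I*sqrt(7470935142)/1838 ≈ 47.026*I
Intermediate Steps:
b(o) = 4 + o (b(o) = o + 4 = 4 + o)
n = 219 (n = (4 + 4)*23 + 35 = 8*23 + 35 = 184 + 35 = 219)
sqrt(n + (w/(-1838) - 1*2431)) = sqrt(219 + (-947/(-1838) - 1*2431)) = sqrt(219 + (-947*(-1/1838) - 2431)) = sqrt(219 + (947/1838 - 2431)) = sqrt(219 - 4467231/1838) = sqrt(-4064709/1838) = I*sqrt(7470935142)/1838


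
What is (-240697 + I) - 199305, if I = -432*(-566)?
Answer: -195490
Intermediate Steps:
I = 244512
(-240697 + I) - 199305 = (-240697 + 244512) - 199305 = 3815 - 199305 = -195490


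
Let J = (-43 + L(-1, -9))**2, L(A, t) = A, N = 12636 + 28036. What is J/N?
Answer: 121/2542 ≈ 0.047600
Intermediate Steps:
N = 40672
J = 1936 (J = (-43 - 1)**2 = (-44)**2 = 1936)
J/N = 1936/40672 = 1936*(1/40672) = 121/2542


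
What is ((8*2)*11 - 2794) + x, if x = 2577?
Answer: -41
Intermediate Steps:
((8*2)*11 - 2794) + x = ((8*2)*11 - 2794) + 2577 = (16*11 - 2794) + 2577 = (176 - 2794) + 2577 = -2618 + 2577 = -41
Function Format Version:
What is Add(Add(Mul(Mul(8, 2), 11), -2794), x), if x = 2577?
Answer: -41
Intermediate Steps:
Add(Add(Mul(Mul(8, 2), 11), -2794), x) = Add(Add(Mul(Mul(8, 2), 11), -2794), 2577) = Add(Add(Mul(16, 11), -2794), 2577) = Add(Add(176, -2794), 2577) = Add(-2618, 2577) = -41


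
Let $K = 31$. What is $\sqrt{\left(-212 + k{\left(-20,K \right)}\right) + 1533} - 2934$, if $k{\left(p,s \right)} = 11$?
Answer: $-2934 + 6 \sqrt{37} \approx -2897.5$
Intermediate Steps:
$\sqrt{\left(-212 + k{\left(-20,K \right)}\right) + 1533} - 2934 = \sqrt{\left(-212 + 11\right) + 1533} - 2934 = \sqrt{-201 + 1533} - 2934 = \sqrt{1332} - 2934 = 6 \sqrt{37} - 2934 = -2934 + 6 \sqrt{37}$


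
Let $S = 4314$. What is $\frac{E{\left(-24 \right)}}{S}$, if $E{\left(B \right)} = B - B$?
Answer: $0$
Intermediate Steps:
$E{\left(B \right)} = 0$
$\frac{E{\left(-24 \right)}}{S} = \frac{0}{4314} = 0 \cdot \frac{1}{4314} = 0$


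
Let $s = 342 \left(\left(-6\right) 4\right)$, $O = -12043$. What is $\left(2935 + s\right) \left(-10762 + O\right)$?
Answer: $120250765$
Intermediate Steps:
$s = -8208$ ($s = 342 \left(-24\right) = -8208$)
$\left(2935 + s\right) \left(-10762 + O\right) = \left(2935 - 8208\right) \left(-10762 - 12043\right) = \left(-5273\right) \left(-22805\right) = 120250765$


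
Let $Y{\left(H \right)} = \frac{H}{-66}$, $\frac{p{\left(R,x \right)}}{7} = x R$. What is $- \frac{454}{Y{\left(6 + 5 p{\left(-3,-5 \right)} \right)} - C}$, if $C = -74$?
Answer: $- \frac{9988}{1451} \approx -6.8835$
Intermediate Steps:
$p{\left(R,x \right)} = 7 R x$ ($p{\left(R,x \right)} = 7 x R = 7 R x$)
$Y{\left(H \right)} = - \frac{H}{66}$ ($Y{\left(H \right)} = H \left(- \frac{1}{66}\right) = - \frac{H}{66}$)
$- \frac{454}{Y{\left(6 + 5 p{\left(-3,-5 \right)} \right)} - C} = - \frac{454}{- \frac{6 + 5 \cdot 7 \left(-3\right) \left(-5\right)}{66} - -74} = - \frac{454}{- \frac{6 + 5 \cdot 105}{66} + 74} = - \frac{454}{- \frac{6 + 525}{66} + 74} = - \frac{454}{\left(- \frac{1}{66}\right) 531 + 74} = - \frac{454}{- \frac{177}{22} + 74} = - \frac{454}{\frac{1451}{22}} = \left(-454\right) \frac{22}{1451} = - \frac{9988}{1451}$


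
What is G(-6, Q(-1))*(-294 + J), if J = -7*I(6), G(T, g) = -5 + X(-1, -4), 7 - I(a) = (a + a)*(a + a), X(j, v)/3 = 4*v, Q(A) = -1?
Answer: -35245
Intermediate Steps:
X(j, v) = 12*v (X(j, v) = 3*(4*v) = 12*v)
I(a) = 7 - 4*a² (I(a) = 7 - (a + a)*(a + a) = 7 - 2*a*2*a = 7 - 4*a²)
G(T, g) = -53 (G(T, g) = -5 + 12*(-4) = -5 - 48 = -53)
J = 959 (J = -7*(7 - 4*6²) = -7*(7 - 4*36) = -7*(7 - 144) = -7*(-137) = 959)
G(-6, Q(-1))*(-294 + J) = -53*(-294 + 959) = -53*665 = -35245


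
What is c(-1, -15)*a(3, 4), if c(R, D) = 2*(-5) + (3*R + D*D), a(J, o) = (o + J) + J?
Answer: 2120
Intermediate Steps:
a(J, o) = o + 2*J (a(J, o) = (J + o) + J = o + 2*J)
c(R, D) = -10 + D² + 3*R (c(R, D) = -10 + (3*R + D²) = -10 + (D² + 3*R) = -10 + D² + 3*R)
c(-1, -15)*a(3, 4) = (-10 + (-15)² + 3*(-1))*(4 + 2*3) = (-10 + 225 - 3)*(4 + 6) = 212*10 = 2120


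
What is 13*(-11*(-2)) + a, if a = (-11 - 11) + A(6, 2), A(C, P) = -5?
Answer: 259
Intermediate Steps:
a = -27 (a = (-11 - 11) - 5 = -22 - 5 = -27)
13*(-11*(-2)) + a = 13*(-11*(-2)) - 27 = 13*22 - 27 = 286 - 27 = 259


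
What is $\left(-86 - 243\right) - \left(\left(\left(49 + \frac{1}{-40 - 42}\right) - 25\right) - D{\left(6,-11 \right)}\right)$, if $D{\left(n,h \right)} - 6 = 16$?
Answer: $- \frac{27141}{82} \approx -330.99$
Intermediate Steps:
$D{\left(n,h \right)} = 22$ ($D{\left(n,h \right)} = 6 + 16 = 22$)
$\left(-86 - 243\right) - \left(\left(\left(49 + \frac{1}{-40 - 42}\right) - 25\right) - D{\left(6,-11 \right)}\right) = \left(-86 - 243\right) - \left(\left(\left(49 + \frac{1}{-40 - 42}\right) - 25\right) - 22\right) = -329 - \left(\left(\left(49 + \frac{1}{-82}\right) - 25\right) - 22\right) = -329 - \left(\left(\left(49 - \frac{1}{82}\right) - 25\right) - 22\right) = -329 - \left(\left(\frac{4017}{82} - 25\right) - 22\right) = -329 - \left(\frac{1967}{82} - 22\right) = -329 - \frac{163}{82} = - \frac{27141}{82}$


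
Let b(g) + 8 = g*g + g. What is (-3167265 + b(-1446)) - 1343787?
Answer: -2421590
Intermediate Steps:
b(g) = -8 + g + g**2 (b(g) = -8 + (g*g + g) = -8 + (g**2 + g) = -8 + (g + g**2) = -8 + g + g**2)
(-3167265 + b(-1446)) - 1343787 = (-3167265 + (-8 - 1446 + (-1446)**2)) - 1343787 = (-3167265 + (-8 - 1446 + 2090916)) - 1343787 = (-3167265 + 2089462) - 1343787 = -1077803 - 1343787 = -2421590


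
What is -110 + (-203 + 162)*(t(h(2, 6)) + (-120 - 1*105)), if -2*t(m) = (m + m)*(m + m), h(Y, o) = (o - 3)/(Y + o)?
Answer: 292049/32 ≈ 9126.5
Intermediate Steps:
h(Y, o) = (-3 + o)/(Y + o)
t(m) = -2*m² (t(m) = -(m + m)*(m + m)/2 = -2*m*2*m/2 = -2*m²)
-110 + (-203 + 162)*(t(h(2, 6)) + (-120 - 1*105)) = -110 + (-203 + 162)*(-2*(-3 + 6)²/(2 + 6)² + (-120 - 1*105)) = -110 - 41*(-2*(3/8)² + (-120 - 105)) = -110 - 41*(-2*((⅛)*3)² - 225) = -110 - 41*(-2*(3/8)² - 225) = -110 - 41*(-2*9/64 - 225) = -110 - 41*(-9/32 - 225) = -110 - 41*(-7209/32) = -110 + 295569/32 = 292049/32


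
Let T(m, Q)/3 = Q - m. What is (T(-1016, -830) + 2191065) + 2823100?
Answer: 5014723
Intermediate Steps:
T(m, Q) = -3*m + 3*Q (T(m, Q) = 3*(Q - m) = -3*m + 3*Q)
(T(-1016, -830) + 2191065) + 2823100 = ((-3*(-1016) + 3*(-830)) + 2191065) + 2823100 = ((3048 - 2490) + 2191065) + 2823100 = (558 + 2191065) + 2823100 = 2191623 + 2823100 = 5014723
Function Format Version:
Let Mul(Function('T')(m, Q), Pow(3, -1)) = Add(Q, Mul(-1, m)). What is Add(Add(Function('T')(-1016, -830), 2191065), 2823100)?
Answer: 5014723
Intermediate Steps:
Function('T')(m, Q) = Add(Mul(-3, m), Mul(3, Q)) (Function('T')(m, Q) = Mul(3, Add(Q, Mul(-1, m))) = Add(Mul(-3, m), Mul(3, Q)))
Add(Add(Function('T')(-1016, -830), 2191065), 2823100) = Add(Add(Add(Mul(-3, -1016), Mul(3, -830)), 2191065), 2823100) = Add(Add(Add(3048, -2490), 2191065), 2823100) = Add(Add(558, 2191065), 2823100) = Add(2191623, 2823100) = 5014723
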